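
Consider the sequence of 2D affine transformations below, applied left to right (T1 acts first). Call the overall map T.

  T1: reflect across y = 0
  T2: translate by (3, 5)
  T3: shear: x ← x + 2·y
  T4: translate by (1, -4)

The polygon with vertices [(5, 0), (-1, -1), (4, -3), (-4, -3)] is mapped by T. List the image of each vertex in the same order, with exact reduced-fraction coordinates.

T1 reflect across y = 0: (5, 0) → (5, 0); (-1, -1) → (-1, 1); (4, -3) → (4, 3); (-4, -3) → (-4, 3)
T2 translate by (3, 5): (5, 0) → (8, 5); (-1, 1) → (2, 6); (4, 3) → (7, 8); (-4, 3) → (-1, 8)
T3 shear: x ← x + 2·y: (8, 5) → (18, 5); (2, 6) → (14, 6); (7, 8) → (23, 8); (-1, 8) → (15, 8)
T4 translate by (1, -4): (18, 5) → (19, 1); (14, 6) → (15, 2); (23, 8) → (24, 4); (15, 8) → (16, 4)

image vertices: (19, 1), (15, 2), (24, 4), (16, 4)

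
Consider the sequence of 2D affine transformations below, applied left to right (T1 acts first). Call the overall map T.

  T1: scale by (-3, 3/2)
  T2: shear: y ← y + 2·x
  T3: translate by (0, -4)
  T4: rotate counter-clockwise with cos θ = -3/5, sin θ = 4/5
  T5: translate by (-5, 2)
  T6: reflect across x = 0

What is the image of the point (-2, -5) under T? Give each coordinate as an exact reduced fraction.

T(p) = (9, 13/2)

T1 scale by (-3, 3/2): (-2, -5) → (6, -15/2)
T2 shear: y ← y + 2·x: (6, -15/2) → (6, 9/2)
T3 translate by (0, -4): (6, 9/2) → (6, 1/2)
T4 rotate counter-clockwise with cos θ = -3/5, sin θ = 4/5: (6, 1/2) → (-4, 9/2)
T5 translate by (-5, 2): (-4, 9/2) → (-9, 13/2)
T6 reflect across x = 0: (-9, 13/2) → (9, 13/2)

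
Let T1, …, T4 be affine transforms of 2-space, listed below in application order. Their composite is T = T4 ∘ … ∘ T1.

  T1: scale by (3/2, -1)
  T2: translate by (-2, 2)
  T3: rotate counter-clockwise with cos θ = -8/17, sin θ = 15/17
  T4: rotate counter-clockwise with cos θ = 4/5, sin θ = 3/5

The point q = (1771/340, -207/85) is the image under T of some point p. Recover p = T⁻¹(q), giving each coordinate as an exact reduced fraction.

p = (-5/2, 2)

T1 = [3/2 0 0; 0 -1 0; 0 0 1]
T2·T1 = [3/2 0 -2; 0 -1 2; 0 0 1]
T3·…·T1 = [-12/17 15/17 -14/17; 45/34 8/17 -46/17; 0 0 1]
T4·…·T1 = [-231/170 36/85 82/85; 54/85 77/85 -226/85; 0 0 1]
det M = -3/2; M⁻¹ = [-154/255 24/85 4/3; 36/85 77/85 2; 0 0 1]
M⁻¹ · (1771/340, -207/85)ᵀ = (-5/2, 2)ᵀ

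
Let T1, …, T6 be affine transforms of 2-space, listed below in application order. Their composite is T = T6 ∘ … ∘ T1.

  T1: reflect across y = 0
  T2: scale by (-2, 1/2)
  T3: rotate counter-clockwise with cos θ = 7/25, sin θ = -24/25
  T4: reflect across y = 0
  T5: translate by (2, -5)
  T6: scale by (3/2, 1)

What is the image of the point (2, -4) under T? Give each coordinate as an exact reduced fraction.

T1 reflect across y = 0: (2, -4) → (2, 4)
T2 scale by (-2, 1/2): (2, 4) → (-4, 2)
T3 rotate counter-clockwise with cos θ = 7/25, sin θ = -24/25: (-4, 2) → (4/5, 22/5)
T4 reflect across y = 0: (4/5, 22/5) → (4/5, -22/5)
T5 translate by (2, -5): (4/5, -22/5) → (14/5, -47/5)
T6 scale by (3/2, 1): (14/5, -47/5) → (21/5, -47/5)

T(p) = (21/5, -47/5)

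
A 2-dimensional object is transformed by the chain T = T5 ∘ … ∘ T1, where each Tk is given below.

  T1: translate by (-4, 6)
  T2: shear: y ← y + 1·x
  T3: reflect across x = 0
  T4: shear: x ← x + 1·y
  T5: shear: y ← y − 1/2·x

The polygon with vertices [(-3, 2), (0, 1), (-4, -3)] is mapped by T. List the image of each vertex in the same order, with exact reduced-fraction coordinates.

T1 translate by (-4, 6): (-3, 2) → (-7, 8); (0, 1) → (-4, 7); (-4, -3) → (-8, 3)
T2 shear: y ← y + 1·x: (-7, 8) → (-7, 1); (-4, 7) → (-4, 3); (-8, 3) → (-8, -5)
T3 reflect across x = 0: (-7, 1) → (7, 1); (-4, 3) → (4, 3); (-8, -5) → (8, -5)
T4 shear: x ← x + 1·y: (7, 1) → (8, 1); (4, 3) → (7, 3); (8, -5) → (3, -5)
T5 shear: y ← y − 1/2·x: (8, 1) → (8, -3); (7, 3) → (7, -1/2); (3, -5) → (3, -13/2)

image vertices: (8, -3), (7, -1/2), (3, -13/2)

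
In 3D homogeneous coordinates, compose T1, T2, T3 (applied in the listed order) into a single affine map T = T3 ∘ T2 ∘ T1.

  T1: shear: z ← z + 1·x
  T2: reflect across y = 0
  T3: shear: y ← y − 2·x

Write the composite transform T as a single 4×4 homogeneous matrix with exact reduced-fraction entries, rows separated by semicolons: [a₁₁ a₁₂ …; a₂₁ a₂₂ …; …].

T = [1 0 0 0; -2 -1 0 0; 1 0 1 0; 0 0 0 1]

T1 = [1 0 0 0; 0 1 0 0; 1 0 1 0; 0 0 0 1]
T2·T1 = [1 0 0 0; 0 -1 0 0; 1 0 1 0; 0 0 0 1]
T3·…·T1 = [1 0 0 0; -2 -1 0 0; 1 0 1 0; 0 0 0 1]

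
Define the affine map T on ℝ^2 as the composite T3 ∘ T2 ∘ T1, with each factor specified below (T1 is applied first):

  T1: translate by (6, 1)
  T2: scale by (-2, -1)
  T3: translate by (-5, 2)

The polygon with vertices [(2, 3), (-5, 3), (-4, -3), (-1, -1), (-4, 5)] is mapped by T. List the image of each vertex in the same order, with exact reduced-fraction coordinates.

image vertices: (-21, -2), (-7, -2), (-9, 4), (-15, 2), (-9, -4)

T1 translate by (6, 1): (2, 3) → (8, 4); (-5, 3) → (1, 4); (-4, -3) → (2, -2); (-1, -1) → (5, 0); (-4, 5) → (2, 6)
T2 scale by (-2, -1): (8, 4) → (-16, -4); (1, 4) → (-2, -4); (2, -2) → (-4, 2); (5, 0) → (-10, 0); (2, 6) → (-4, -6)
T3 translate by (-5, 2): (-16, -4) → (-21, -2); (-2, -4) → (-7, -2); (-4, 2) → (-9, 4); (-10, 0) → (-15, 2); (-4, -6) → (-9, -4)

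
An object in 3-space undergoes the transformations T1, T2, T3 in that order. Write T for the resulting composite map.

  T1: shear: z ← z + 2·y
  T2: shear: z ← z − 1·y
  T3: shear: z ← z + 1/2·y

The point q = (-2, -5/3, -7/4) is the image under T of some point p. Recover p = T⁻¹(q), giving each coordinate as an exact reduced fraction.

p = (-2, -5/3, 3/4)

T1 = [1 0 0 0; 0 1 0 0; 0 2 1 0; 0 0 0 1]
T2·T1 = [1 0 0 0; 0 1 0 0; 0 1 1 0; 0 0 0 1]
T3·…·T1 = [1 0 0 0; 0 1 0 0; 0 3/2 1 0; 0 0 0 1]
det M = 1; M⁻¹ = [1 0 0 0; 0 1 0 0; 0 -3/2 1 0; 0 0 0 1]
M⁻¹ · (-2, -5/3, -7/4)ᵀ = (-2, -5/3, 3/4)ᵀ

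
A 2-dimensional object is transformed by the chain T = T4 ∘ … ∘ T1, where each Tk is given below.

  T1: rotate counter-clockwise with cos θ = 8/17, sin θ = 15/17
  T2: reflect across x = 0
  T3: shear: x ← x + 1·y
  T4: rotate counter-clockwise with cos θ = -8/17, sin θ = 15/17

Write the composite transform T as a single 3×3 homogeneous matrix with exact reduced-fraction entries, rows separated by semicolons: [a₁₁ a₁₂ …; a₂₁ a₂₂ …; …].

T = [-281/289 -304/289 0; -15/289 281/289 0; 0 0 1]

T1 = [8/17 -15/17 0; 15/17 8/17 0; 0 0 1]
T2·T1 = [-8/17 15/17 0; 15/17 8/17 0; 0 0 1]
T3·…·T1 = [7/17 23/17 0; 15/17 8/17 0; 0 0 1]
T4·…·T1 = [-281/289 -304/289 0; -15/289 281/289 0; 0 0 1]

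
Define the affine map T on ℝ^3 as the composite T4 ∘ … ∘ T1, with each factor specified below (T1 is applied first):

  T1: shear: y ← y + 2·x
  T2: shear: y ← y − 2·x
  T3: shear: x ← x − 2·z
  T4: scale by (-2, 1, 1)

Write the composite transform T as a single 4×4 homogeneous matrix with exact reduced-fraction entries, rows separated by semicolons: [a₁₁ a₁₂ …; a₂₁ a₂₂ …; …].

T1 = [1 0 0 0; 2 1 0 0; 0 0 1 0; 0 0 0 1]
T2·T1 = [1 0 0 0; 0 1 0 0; 0 0 1 0; 0 0 0 1]
T3·…·T1 = [1 0 -2 0; 0 1 0 0; 0 0 1 0; 0 0 0 1]
T4·…·T1 = [-2 0 4 0; 0 1 0 0; 0 0 1 0; 0 0 0 1]

T = [-2 0 4 0; 0 1 0 0; 0 0 1 0; 0 0 0 1]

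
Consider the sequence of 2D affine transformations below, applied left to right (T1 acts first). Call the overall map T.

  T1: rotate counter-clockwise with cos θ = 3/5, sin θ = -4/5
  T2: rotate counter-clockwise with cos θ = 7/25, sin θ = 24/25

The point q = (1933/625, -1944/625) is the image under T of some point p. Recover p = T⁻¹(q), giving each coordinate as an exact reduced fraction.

p = (9/5, -4)

T1 = [3/5 4/5 0; -4/5 3/5 0; 0 0 1]
T2·T1 = [117/125 -44/125 0; 44/125 117/125 0; 0 0 1]
det M = 1; M⁻¹ = [117/125 44/125 0; -44/125 117/125 0; 0 0 1]
M⁻¹ · (1933/625, -1944/625)ᵀ = (9/5, -4)ᵀ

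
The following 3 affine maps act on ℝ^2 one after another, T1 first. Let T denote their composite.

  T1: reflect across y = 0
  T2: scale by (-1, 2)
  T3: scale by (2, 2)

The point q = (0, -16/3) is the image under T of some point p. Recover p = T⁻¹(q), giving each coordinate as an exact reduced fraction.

T1 = [1 0 0; 0 -1 0; 0 0 1]
T2·T1 = [-1 0 0; 0 -2 0; 0 0 1]
T3·…·T1 = [-2 0 0; 0 -4 0; 0 0 1]
det M = 8; M⁻¹ = [-1/2 0 0; 0 -1/4 0; 0 0 1]
M⁻¹ · (0, -16/3)ᵀ = (0, 4/3)ᵀ

p = (0, 4/3)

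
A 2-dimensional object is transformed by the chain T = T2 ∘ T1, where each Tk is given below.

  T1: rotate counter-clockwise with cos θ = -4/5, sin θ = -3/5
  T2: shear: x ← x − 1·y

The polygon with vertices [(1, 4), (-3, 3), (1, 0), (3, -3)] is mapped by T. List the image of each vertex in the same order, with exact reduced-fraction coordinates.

image vertices: (27/5, -19/5), (24/5, -3/5), (-1/5, -3/5), (-24/5, 3/5)

T1 rotate counter-clockwise with cos θ = -4/5, sin θ = -3/5: (1, 4) → (8/5, -19/5); (-3, 3) → (21/5, -3/5); (1, 0) → (-4/5, -3/5); (3, -3) → (-21/5, 3/5)
T2 shear: x ← x − 1·y: (8/5, -19/5) → (27/5, -19/5); (21/5, -3/5) → (24/5, -3/5); (-4/5, -3/5) → (-1/5, -3/5); (-21/5, 3/5) → (-24/5, 3/5)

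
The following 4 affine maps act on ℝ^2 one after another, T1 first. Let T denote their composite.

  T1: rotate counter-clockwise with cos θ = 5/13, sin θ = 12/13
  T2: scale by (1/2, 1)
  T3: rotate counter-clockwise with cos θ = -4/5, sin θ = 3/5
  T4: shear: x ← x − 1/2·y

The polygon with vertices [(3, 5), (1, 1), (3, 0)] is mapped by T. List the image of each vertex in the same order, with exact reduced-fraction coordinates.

image vertices: (251/260, -623/130), (9/260, -157/130), (-309/260, -243/130)

T1 rotate counter-clockwise with cos θ = 5/13, sin θ = 12/13: (3, 5) → (-45/13, 61/13); (1, 1) → (-7/13, 17/13); (3, 0) → (15/13, 36/13)
T2 scale by (1/2, 1): (-45/13, 61/13) → (-45/26, 61/13); (-7/13, 17/13) → (-7/26, 17/13); (15/13, 36/13) → (15/26, 36/13)
T3 rotate counter-clockwise with cos θ = -4/5, sin θ = 3/5: (-45/26, 61/13) → (-93/65, -623/130); (-7/26, 17/13) → (-37/65, -157/130); (15/26, 36/13) → (-138/65, -243/130)
T4 shear: x ← x − 1/2·y: (-93/65, -623/130) → (251/260, -623/130); (-37/65, -157/130) → (9/260, -157/130); (-138/65, -243/130) → (-309/260, -243/130)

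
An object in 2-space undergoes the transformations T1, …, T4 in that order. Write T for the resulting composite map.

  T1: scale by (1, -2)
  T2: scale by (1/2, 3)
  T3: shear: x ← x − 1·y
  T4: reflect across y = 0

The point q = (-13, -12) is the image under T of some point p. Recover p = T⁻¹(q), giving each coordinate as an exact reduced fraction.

T1 = [1 0 0; 0 -2 0; 0 0 1]
T2·T1 = [1/2 0 0; 0 -6 0; 0 0 1]
T3·…·T1 = [1/2 6 0; 0 -6 0; 0 0 1]
T4·…·T1 = [1/2 6 0; 0 6 0; 0 0 1]
det M = 3; M⁻¹ = [2 -2 0; 0 1/6 0; 0 0 1]
M⁻¹ · (-13, -12)ᵀ = (-2, -2)ᵀ

p = (-2, -2)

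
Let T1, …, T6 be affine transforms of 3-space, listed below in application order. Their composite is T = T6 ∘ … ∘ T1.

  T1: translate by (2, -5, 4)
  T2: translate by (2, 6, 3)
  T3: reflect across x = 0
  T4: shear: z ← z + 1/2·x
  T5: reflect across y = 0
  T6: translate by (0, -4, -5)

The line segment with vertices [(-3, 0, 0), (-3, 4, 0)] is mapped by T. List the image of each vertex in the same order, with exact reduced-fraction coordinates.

image vertices: (-1, -5, 3/2), (-1, -9, 3/2)

T1 translate by (2, -5, 4): (-3, 0, 0) → (-1, -5, 4); (-3, 4, 0) → (-1, -1, 4)
T2 translate by (2, 6, 3): (-1, -5, 4) → (1, 1, 7); (-1, -1, 4) → (1, 5, 7)
T3 reflect across x = 0: (1, 1, 7) → (-1, 1, 7); (1, 5, 7) → (-1, 5, 7)
T4 shear: z ← z + 1/2·x: (-1, 1, 7) → (-1, 1, 13/2); (-1, 5, 7) → (-1, 5, 13/2)
T5 reflect across y = 0: (-1, 1, 13/2) → (-1, -1, 13/2); (-1, 5, 13/2) → (-1, -5, 13/2)
T6 translate by (0, -4, -5): (-1, -1, 13/2) → (-1, -5, 3/2); (-1, -5, 13/2) → (-1, -9, 3/2)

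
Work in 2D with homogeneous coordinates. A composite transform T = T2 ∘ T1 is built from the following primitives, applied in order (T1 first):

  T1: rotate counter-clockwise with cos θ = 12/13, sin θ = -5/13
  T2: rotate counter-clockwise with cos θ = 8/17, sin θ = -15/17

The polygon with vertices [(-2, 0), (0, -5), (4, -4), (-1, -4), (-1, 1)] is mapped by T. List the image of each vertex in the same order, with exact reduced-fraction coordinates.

image vertices: (-42/221, 440/221), (-1100/221, -105/221), (-796/221, -964/221), (-53/13, 8/13), (199/221, 241/221)

T1 rotate counter-clockwise with cos θ = 12/13, sin θ = -5/13: (-2, 0) → (-24/13, 10/13); (0, -5) → (-25/13, -60/13); (4, -4) → (28/13, -68/13); (-1, -4) → (-32/13, -43/13); (-1, 1) → (-7/13, 17/13)
T2 rotate counter-clockwise with cos θ = 8/17, sin θ = -15/17: (-24/13, 10/13) → (-42/221, 440/221); (-25/13, -60/13) → (-1100/221, -105/221); (28/13, -68/13) → (-796/221, -964/221); (-32/13, -43/13) → (-53/13, 8/13); (-7/13, 17/13) → (199/221, 241/221)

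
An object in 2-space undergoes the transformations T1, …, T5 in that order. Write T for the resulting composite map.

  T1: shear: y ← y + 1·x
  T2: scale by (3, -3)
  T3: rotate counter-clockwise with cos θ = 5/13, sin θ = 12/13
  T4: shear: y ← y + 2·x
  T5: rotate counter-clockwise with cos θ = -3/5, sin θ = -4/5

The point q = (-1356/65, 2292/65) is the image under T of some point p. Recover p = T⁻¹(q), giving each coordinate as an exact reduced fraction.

p = (-4, 0)

T1 = [1 0 0; 1 1 0; 0 0 1]
T2·T1 = [3 0 0; -3 -3 0; 0 0 1]
T3·…·T1 = [51/13 36/13 0; 21/13 -15/13 0; 0 0 1]
T4·…·T1 = [51/13 36/13 0; 123/13 57/13 0; 0 0 1]
T5·…·T1 = [339/65 24/13 0; -573/65 -63/13 0; 0 0 1]
det M = -9; M⁻¹ = [7/13 8/39 0; -191/195 -113/195 0; 0 0 1]
M⁻¹ · (-1356/65, 2292/65)ᵀ = (-4, 0)ᵀ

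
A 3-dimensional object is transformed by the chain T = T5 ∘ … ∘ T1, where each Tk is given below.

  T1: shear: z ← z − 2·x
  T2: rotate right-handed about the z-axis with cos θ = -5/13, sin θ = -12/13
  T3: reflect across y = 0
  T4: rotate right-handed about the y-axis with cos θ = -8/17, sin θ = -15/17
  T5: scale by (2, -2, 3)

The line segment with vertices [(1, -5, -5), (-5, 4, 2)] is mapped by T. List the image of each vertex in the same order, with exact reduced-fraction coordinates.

T1 shear: z ← z − 2·x: (1, -5, -5) → (1, -5, -7); (-5, 4, 2) → (-5, 4, 12)
T2 rotate right-handed about the z-axis with cos θ = -5/13, sin θ = -12/13: (1, -5, -7) → (-5, 1, -7); (-5, 4, 12) → (73/13, 40/13, 12)
T3 reflect across y = 0: (-5, 1, -7) → (-5, -1, -7); (73/13, 40/13, 12) → (73/13, -40/13, 12)
T4 rotate right-handed about the y-axis with cos θ = -8/17, sin θ = -15/17: (-5, -1, -7) → (145/17, -1, -19/17); (73/13, -40/13, 12) → (-172/13, -40/13, -9/13)
T5 scale by (2, -2, 3): (145/17, -1, -19/17) → (290/17, 2, -57/17); (-172/13, -40/13, -9/13) → (-344/13, 80/13, -27/13)

image vertices: (290/17, 2, -57/17), (-344/13, 80/13, -27/13)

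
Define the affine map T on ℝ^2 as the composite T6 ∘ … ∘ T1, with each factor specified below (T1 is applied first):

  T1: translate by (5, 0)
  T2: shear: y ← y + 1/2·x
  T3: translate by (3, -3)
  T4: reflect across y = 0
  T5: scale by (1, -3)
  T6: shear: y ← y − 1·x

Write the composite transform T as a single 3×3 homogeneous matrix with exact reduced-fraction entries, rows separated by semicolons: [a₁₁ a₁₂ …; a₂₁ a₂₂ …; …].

T = [1 0 8; 1/2 3 -19/2; 0 0 1]

T1 = [1 0 5; 0 1 0; 0 0 1]
T2·T1 = [1 0 5; 1/2 1 5/2; 0 0 1]
T3·…·T1 = [1 0 8; 1/2 1 -1/2; 0 0 1]
T4·…·T1 = [1 0 8; -1/2 -1 1/2; 0 0 1]
T5·…·T1 = [1 0 8; 3/2 3 -3/2; 0 0 1]
T6·…·T1 = [1 0 8; 1/2 3 -19/2; 0 0 1]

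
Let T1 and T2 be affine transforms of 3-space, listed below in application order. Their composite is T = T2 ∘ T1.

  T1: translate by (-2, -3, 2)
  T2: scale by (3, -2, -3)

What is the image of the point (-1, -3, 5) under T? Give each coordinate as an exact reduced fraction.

T(p) = (-9, 12, -21)

T1 translate by (-2, -3, 2): (-1, -3, 5) → (-3, -6, 7)
T2 scale by (3, -2, -3): (-3, -6, 7) → (-9, 12, -21)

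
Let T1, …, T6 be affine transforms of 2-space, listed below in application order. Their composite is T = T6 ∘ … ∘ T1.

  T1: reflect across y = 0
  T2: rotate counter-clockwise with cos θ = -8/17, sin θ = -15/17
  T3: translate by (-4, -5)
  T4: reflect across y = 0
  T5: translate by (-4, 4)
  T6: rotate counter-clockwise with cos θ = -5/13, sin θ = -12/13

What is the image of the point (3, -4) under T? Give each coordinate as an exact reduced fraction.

T(p) = (3260/221, 50/221)

T1 reflect across y = 0: (3, -4) → (3, 4)
T2 rotate counter-clockwise with cos θ = -8/17, sin θ = -15/17: (3, 4) → (36/17, -77/17)
T3 translate by (-4, -5): (36/17, -77/17) → (-32/17, -162/17)
T4 reflect across y = 0: (-32/17, -162/17) → (-32/17, 162/17)
T5 translate by (-4, 4): (-32/17, 162/17) → (-100/17, 230/17)
T6 rotate counter-clockwise with cos θ = -5/13, sin θ = -12/13: (-100/17, 230/17) → (3260/221, 50/221)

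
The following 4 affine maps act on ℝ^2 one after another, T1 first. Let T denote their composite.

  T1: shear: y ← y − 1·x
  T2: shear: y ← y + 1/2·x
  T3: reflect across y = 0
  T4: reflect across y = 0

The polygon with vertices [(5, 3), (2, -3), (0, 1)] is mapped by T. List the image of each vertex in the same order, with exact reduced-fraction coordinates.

T1 shear: y ← y − 1·x: (5, 3) → (5, -2); (2, -3) → (2, -5); (0, 1) → (0, 1)
T2 shear: y ← y + 1/2·x: (5, -2) → (5, 1/2); (2, -5) → (2, -4); (0, 1) → (0, 1)
T3 reflect across y = 0: (5, 1/2) → (5, -1/2); (2, -4) → (2, 4); (0, 1) → (0, -1)
T4 reflect across y = 0: (5, -1/2) → (5, 1/2); (2, 4) → (2, -4); (0, -1) → (0, 1)

image vertices: (5, 1/2), (2, -4), (0, 1)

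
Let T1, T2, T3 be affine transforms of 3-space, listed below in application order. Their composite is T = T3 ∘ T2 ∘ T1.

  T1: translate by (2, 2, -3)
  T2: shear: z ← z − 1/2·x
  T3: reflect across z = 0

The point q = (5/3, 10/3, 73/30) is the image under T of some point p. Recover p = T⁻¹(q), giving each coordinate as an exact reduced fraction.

T1 = [1 0 0 2; 0 1 0 2; 0 0 1 -3; 0 0 0 1]
T2·T1 = [1 0 0 2; 0 1 0 2; -1/2 0 1 -4; 0 0 0 1]
T3·…·T1 = [1 0 0 2; 0 1 0 2; 1/2 0 -1 4; 0 0 0 1]
det M = -1; M⁻¹ = [1 0 0 -2; 0 1 0 -2; 1/2 0 -1 3; 0 0 0 1]
M⁻¹ · (5/3, 10/3, 73/30)ᵀ = (-1/3, 4/3, 7/5)ᵀ

p = (-1/3, 4/3, 7/5)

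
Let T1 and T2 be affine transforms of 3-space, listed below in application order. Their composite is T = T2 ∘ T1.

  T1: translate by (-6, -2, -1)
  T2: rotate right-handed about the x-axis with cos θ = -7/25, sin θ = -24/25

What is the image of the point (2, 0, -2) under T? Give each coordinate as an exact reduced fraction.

T(p) = (-4, -58/25, 69/25)

T1 translate by (-6, -2, -1): (2, 0, -2) → (-4, -2, -3)
T2 rotate right-handed about the x-axis with cos θ = -7/25, sin θ = -24/25: (-4, -2, -3) → (-4, -58/25, 69/25)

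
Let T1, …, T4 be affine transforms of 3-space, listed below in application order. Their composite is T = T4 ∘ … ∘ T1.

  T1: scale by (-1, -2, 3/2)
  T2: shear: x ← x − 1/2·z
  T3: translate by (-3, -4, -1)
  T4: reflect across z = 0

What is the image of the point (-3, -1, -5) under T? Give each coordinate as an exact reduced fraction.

T1 scale by (-1, -2, 3/2): (-3, -1, -5) → (3, 2, -15/2)
T2 shear: x ← x − 1/2·z: (3, 2, -15/2) → (27/4, 2, -15/2)
T3 translate by (-3, -4, -1): (27/4, 2, -15/2) → (15/4, -2, -17/2)
T4 reflect across z = 0: (15/4, -2, -17/2) → (15/4, -2, 17/2)

T(p) = (15/4, -2, 17/2)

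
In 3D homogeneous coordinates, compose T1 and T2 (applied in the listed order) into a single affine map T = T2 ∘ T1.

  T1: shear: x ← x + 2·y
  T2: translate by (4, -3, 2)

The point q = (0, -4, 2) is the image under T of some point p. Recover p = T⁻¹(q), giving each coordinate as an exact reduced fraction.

p = (-2, -1, 0)

T1 = [1 2 0 0; 0 1 0 0; 0 0 1 0; 0 0 0 1]
T2·T1 = [1 2 0 4; 0 1 0 -3; 0 0 1 2; 0 0 0 1]
det M = 1; M⁻¹ = [1 -2 0 -10; 0 1 0 3; 0 0 1 -2; 0 0 0 1]
M⁻¹ · (0, -4, 2)ᵀ = (-2, -1, 0)ᵀ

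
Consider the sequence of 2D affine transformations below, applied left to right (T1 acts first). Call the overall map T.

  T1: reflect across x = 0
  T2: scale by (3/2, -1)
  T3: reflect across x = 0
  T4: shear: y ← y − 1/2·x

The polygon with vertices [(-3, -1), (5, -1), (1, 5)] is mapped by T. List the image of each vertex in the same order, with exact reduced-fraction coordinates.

image vertices: (-9/2, 13/4), (15/2, -11/4), (3/2, -23/4)

T1 reflect across x = 0: (-3, -1) → (3, -1); (5, -1) → (-5, -1); (1, 5) → (-1, 5)
T2 scale by (3/2, -1): (3, -1) → (9/2, 1); (-5, -1) → (-15/2, 1); (-1, 5) → (-3/2, -5)
T3 reflect across x = 0: (9/2, 1) → (-9/2, 1); (-15/2, 1) → (15/2, 1); (-3/2, -5) → (3/2, -5)
T4 shear: y ← y − 1/2·x: (-9/2, 1) → (-9/2, 13/4); (15/2, 1) → (15/2, -11/4); (3/2, -5) → (3/2, -23/4)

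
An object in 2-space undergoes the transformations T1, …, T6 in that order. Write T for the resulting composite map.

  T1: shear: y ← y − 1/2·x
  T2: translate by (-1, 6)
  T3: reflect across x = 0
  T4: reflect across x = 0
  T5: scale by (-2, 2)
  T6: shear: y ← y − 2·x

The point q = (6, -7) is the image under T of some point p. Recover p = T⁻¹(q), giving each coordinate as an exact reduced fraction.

T1 = [1 0 0; -1/2 1 0; 0 0 1]
T2·T1 = [1 0 -1; -1/2 1 6; 0 0 1]
T3·…·T1 = [-1 0 1; -1/2 1 6; 0 0 1]
T4·…·T1 = [1 0 -1; -1/2 1 6; 0 0 1]
T5·…·T1 = [-2 0 2; -1 2 12; 0 0 1]
T6·…·T1 = [-2 0 2; 3 2 8; 0 0 1]
det M = -4; M⁻¹ = [-1/2 0 1; 3/4 1/2 -11/2; 0 0 1]
M⁻¹ · (6, -7)ᵀ = (-2, -9/2)ᵀ

p = (-2, -9/2)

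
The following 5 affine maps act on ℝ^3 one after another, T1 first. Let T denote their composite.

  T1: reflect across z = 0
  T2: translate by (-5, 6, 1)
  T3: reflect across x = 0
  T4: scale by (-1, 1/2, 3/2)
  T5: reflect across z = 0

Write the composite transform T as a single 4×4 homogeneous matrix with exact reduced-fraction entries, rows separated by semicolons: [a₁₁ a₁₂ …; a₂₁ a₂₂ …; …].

T = [1 0 0 -5; 0 1/2 0 3; 0 0 3/2 -3/2; 0 0 0 1]

T1 = [1 0 0 0; 0 1 0 0; 0 0 -1 0; 0 0 0 1]
T2·T1 = [1 0 0 -5; 0 1 0 6; 0 0 -1 1; 0 0 0 1]
T3·…·T1 = [-1 0 0 5; 0 1 0 6; 0 0 -1 1; 0 0 0 1]
T4·…·T1 = [1 0 0 -5; 0 1/2 0 3; 0 0 -3/2 3/2; 0 0 0 1]
T5·…·T1 = [1 0 0 -5; 0 1/2 0 3; 0 0 3/2 -3/2; 0 0 0 1]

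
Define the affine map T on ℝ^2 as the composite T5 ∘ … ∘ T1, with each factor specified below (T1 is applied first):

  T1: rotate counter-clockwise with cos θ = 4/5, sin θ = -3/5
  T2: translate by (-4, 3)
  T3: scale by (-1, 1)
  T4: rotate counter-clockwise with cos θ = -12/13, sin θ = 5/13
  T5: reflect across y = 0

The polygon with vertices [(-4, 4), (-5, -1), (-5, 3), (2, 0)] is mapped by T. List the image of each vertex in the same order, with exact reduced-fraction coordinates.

image vertices: (-503/65, 396/65), (-646/65, 97/65), (-582/65, 349/65), (-189/65, 48/65)

T1 rotate counter-clockwise with cos θ = 4/5, sin θ = -3/5: (-4, 4) → (-4/5, 28/5); (-5, -1) → (-23/5, 11/5); (-5, 3) → (-11/5, 27/5); (2, 0) → (8/5, -6/5)
T2 translate by (-4, 3): (-4/5, 28/5) → (-24/5, 43/5); (-23/5, 11/5) → (-43/5, 26/5); (-11/5, 27/5) → (-31/5, 42/5); (8/5, -6/5) → (-12/5, 9/5)
T3 scale by (-1, 1): (-24/5, 43/5) → (24/5, 43/5); (-43/5, 26/5) → (43/5, 26/5); (-31/5, 42/5) → (31/5, 42/5); (-12/5, 9/5) → (12/5, 9/5)
T4 rotate counter-clockwise with cos θ = -12/13, sin θ = 5/13: (24/5, 43/5) → (-503/65, -396/65); (43/5, 26/5) → (-646/65, -97/65); (31/5, 42/5) → (-582/65, -349/65); (12/5, 9/5) → (-189/65, -48/65)
T5 reflect across y = 0: (-503/65, -396/65) → (-503/65, 396/65); (-646/65, -97/65) → (-646/65, 97/65); (-582/65, -349/65) → (-582/65, 349/65); (-189/65, -48/65) → (-189/65, 48/65)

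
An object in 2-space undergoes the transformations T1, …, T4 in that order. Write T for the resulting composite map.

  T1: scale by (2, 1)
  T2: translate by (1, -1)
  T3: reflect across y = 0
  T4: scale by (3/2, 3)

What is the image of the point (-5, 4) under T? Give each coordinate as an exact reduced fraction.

T1 scale by (2, 1): (-5, 4) → (-10, 4)
T2 translate by (1, -1): (-10, 4) → (-9, 3)
T3 reflect across y = 0: (-9, 3) → (-9, -3)
T4 scale by (3/2, 3): (-9, -3) → (-27/2, -9)

T(p) = (-27/2, -9)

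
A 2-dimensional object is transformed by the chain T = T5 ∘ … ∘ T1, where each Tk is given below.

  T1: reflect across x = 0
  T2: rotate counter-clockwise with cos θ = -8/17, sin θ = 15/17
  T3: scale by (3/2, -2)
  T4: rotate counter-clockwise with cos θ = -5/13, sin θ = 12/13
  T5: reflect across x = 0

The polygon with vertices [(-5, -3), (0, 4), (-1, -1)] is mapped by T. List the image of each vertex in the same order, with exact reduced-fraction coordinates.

image vertices: (-4677/442, 1080/221), (318/221, -1400/221), (-999/442, 356/221)

T1 reflect across x = 0: (-5, -3) → (5, -3); (0, 4) → (0, 4); (-1, -1) → (1, -1)
T2 rotate counter-clockwise with cos θ = -8/17, sin θ = 15/17: (5, -3) → (5/17, 99/17); (0, 4) → (-60/17, -32/17); (1, -1) → (7/17, 23/17)
T3 scale by (3/2, -2): (5/17, 99/17) → (15/34, -198/17); (-60/17, -32/17) → (-90/17, 64/17); (7/17, 23/17) → (21/34, -46/17)
T4 rotate counter-clockwise with cos θ = -5/13, sin θ = 12/13: (15/34, -198/17) → (4677/442, 1080/221); (-90/17, 64/17) → (-318/221, -1400/221); (21/34, -46/17) → (999/442, 356/221)
T5 reflect across x = 0: (4677/442, 1080/221) → (-4677/442, 1080/221); (-318/221, -1400/221) → (318/221, -1400/221); (999/442, 356/221) → (-999/442, 356/221)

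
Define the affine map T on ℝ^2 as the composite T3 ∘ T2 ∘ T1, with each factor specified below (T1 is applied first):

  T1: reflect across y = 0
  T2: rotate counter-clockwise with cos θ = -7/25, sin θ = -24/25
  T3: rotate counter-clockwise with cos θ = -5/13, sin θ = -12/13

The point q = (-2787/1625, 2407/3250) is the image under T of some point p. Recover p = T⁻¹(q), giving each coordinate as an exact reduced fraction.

p = (9/5, -1/2)

T1 = [1 0 0; 0 -1 0; 0 0 1]
T2·T1 = [-7/25 -24/25 0; -24/25 7/25 0; 0 0 1]
T3·…·T1 = [-253/325 204/325 0; 204/325 253/325 0; 0 0 1]
det M = -1; M⁻¹ = [-253/325 204/325 0; 204/325 253/325 0; 0 0 1]
M⁻¹ · (-2787/1625, 2407/3250)ᵀ = (9/5, -1/2)ᵀ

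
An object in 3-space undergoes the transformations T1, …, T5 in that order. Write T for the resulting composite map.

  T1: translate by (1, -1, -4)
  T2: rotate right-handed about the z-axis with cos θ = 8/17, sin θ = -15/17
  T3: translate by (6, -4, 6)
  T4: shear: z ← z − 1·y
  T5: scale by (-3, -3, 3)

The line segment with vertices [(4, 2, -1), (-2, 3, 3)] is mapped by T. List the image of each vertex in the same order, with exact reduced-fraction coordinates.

image vertices: (-471/17, 405/17, 456/17), (-372/17, 111/17, 366/17)

T1 translate by (1, -1, -4): (4, 2, -1) → (5, 1, -5); (-2, 3, 3) → (-1, 2, -1)
T2 rotate right-handed about the z-axis with cos θ = 8/17, sin θ = -15/17: (5, 1, -5) → (55/17, -67/17, -5); (-1, 2, -1) → (22/17, 31/17, -1)
T3 translate by (6, -4, 6): (55/17, -67/17, -5) → (157/17, -135/17, 1); (22/17, 31/17, -1) → (124/17, -37/17, 5)
T4 shear: z ← z − 1·y: (157/17, -135/17, 1) → (157/17, -135/17, 152/17); (124/17, -37/17, 5) → (124/17, -37/17, 122/17)
T5 scale by (-3, -3, 3): (157/17, -135/17, 152/17) → (-471/17, 405/17, 456/17); (124/17, -37/17, 122/17) → (-372/17, 111/17, 366/17)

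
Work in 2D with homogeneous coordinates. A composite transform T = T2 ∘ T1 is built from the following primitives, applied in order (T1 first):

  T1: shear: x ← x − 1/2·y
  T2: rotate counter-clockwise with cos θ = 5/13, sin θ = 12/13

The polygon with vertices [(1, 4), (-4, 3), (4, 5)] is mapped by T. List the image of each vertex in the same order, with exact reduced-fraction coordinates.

image vertices: (-53/13, 8/13), (-127/26, -51/13), (-105/26, 43/13)

T1 shear: x ← x − 1/2·y: (1, 4) → (-1, 4); (-4, 3) → (-11/2, 3); (4, 5) → (3/2, 5)
T2 rotate counter-clockwise with cos θ = 5/13, sin θ = 12/13: (-1, 4) → (-53/13, 8/13); (-11/2, 3) → (-127/26, -51/13); (3/2, 5) → (-105/26, 43/13)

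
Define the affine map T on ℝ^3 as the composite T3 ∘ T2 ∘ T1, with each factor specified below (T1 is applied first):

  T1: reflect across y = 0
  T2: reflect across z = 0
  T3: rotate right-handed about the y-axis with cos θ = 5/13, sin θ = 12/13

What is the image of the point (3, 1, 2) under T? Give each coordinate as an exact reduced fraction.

T1 reflect across y = 0: (3, 1, 2) → (3, -1, 2)
T2 reflect across z = 0: (3, -1, 2) → (3, -1, -2)
T3 rotate right-handed about the y-axis with cos θ = 5/13, sin θ = 12/13: (3, -1, -2) → (-9/13, -1, -46/13)

T(p) = (-9/13, -1, -46/13)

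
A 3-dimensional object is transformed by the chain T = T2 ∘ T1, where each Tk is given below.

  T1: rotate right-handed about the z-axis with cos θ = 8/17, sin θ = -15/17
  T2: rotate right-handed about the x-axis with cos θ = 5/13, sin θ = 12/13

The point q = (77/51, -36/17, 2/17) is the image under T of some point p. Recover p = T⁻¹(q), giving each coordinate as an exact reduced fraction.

T1 = [8/17 15/17 0 0; -15/17 8/17 0 0; 0 0 1 0; 0 0 0 1]
T2·T1 = [8/17 15/17 0 0; -75/221 40/221 -12/13 0; -180/221 96/221 5/13 0; 0 0 0 1]
det M = 1; M⁻¹ = [8/17 -75/221 -180/221 0; 15/17 40/221 96/221 0; 0 -12/13 5/13 0; 0 0 0 1]
M⁻¹ · (77/51, -36/17, 2/17)ᵀ = (4/3, 1, 2)ᵀ

p = (4/3, 1, 2)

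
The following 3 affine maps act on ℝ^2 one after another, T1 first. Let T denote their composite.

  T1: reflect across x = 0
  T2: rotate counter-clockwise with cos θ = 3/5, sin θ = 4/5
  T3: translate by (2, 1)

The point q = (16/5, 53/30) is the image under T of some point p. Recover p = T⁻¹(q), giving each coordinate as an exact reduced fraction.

T1 = [-1 0 0; 0 1 0; 0 0 1]
T2·T1 = [-3/5 -4/5 0; -4/5 3/5 0; 0 0 1]
T3·…·T1 = [-3/5 -4/5 2; -4/5 3/5 1; 0 0 1]
det M = -1; M⁻¹ = [-3/5 -4/5 2; -4/5 3/5 1; 0 0 1]
M⁻¹ · (16/5, 53/30)ᵀ = (-4/3, -1/2)ᵀ

p = (-4/3, -1/2)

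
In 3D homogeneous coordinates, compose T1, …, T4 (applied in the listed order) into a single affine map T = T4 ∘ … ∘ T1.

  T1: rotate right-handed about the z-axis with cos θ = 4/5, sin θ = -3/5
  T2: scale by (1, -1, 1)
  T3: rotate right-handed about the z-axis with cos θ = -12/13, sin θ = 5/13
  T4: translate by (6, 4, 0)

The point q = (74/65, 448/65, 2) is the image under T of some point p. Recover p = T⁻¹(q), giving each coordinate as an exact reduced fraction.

T1 = [4/5 3/5 0 0; -3/5 4/5 0 0; 0 0 1 0; 0 0 0 1]
T2·T1 = [4/5 3/5 0 0; 3/5 -4/5 0 0; 0 0 1 0; 0 0 0 1]
T3·…·T1 = [-63/65 -16/65 0 0; -16/65 63/65 0 0; 0 0 1 0; 0 0 0 1]
T4·…·T1 = [-63/65 -16/65 0 6; -16/65 63/65 0 4; 0 0 1 0; 0 0 0 1]
det M = -1; M⁻¹ = [-63/65 -16/65 0 34/5; -16/65 63/65 0 -12/5; 0 0 1 0; 0 0 0 1]
M⁻¹ · (74/65, 448/65, 2)ᵀ = (4, 4, 2)ᵀ

p = (4, 4, 2)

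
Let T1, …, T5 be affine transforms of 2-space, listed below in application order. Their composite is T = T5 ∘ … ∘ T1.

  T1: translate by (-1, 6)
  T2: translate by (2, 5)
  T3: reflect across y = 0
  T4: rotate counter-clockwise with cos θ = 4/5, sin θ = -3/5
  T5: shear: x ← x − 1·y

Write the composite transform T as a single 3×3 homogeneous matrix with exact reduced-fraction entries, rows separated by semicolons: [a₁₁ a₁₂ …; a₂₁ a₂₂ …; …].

T1 = [1 0 -1; 0 1 6; 0 0 1]
T2·T1 = [1 0 1; 0 1 11; 0 0 1]
T3·…·T1 = [1 0 1; 0 -1 -11; 0 0 1]
T4·…·T1 = [4/5 -3/5 -29/5; -3/5 -4/5 -47/5; 0 0 1]
T5·…·T1 = [7/5 1/5 18/5; -3/5 -4/5 -47/5; 0 0 1]

T = [7/5 1/5 18/5; -3/5 -4/5 -47/5; 0 0 1]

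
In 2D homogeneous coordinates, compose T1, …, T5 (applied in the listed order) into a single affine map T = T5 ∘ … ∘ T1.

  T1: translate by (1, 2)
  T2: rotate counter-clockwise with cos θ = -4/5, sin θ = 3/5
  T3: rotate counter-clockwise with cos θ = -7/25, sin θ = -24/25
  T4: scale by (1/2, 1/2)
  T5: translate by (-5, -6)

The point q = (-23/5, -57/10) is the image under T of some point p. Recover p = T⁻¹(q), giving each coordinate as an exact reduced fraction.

p = (0, -2)

T1 = [1 0 1; 0 1 2; 0 0 1]
T2·T1 = [-4/5 -3/5 -2; 3/5 -4/5 -1; 0 0 1]
T3·…·T1 = [4/5 -3/5 -2/5; 3/5 4/5 11/5; 0 0 1]
T4·…·T1 = [2/5 -3/10 -1/5; 3/10 2/5 11/10; 0 0 1]
T5·…·T1 = [2/5 -3/10 -26/5; 3/10 2/5 -49/10; 0 0 1]
det M = 1/4; M⁻¹ = [8/5 6/5 71/5; -6/5 8/5 8/5; 0 0 1]
M⁻¹ · (-23/5, -57/10)ᵀ = (0, -2)ᵀ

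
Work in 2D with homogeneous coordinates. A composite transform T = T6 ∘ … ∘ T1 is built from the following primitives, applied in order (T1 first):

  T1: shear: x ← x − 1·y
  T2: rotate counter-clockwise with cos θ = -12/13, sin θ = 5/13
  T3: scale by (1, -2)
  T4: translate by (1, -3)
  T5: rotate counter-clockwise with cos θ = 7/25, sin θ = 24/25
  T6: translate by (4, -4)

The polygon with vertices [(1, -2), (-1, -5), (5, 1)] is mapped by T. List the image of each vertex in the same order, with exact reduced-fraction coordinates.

image vertices: (309/25, -187/25), (462/25, -2933/325), (36/5, -529/65)

T1 shear: x ← x − 1·y: (1, -2) → (3, -2); (-1, -5) → (4, -5); (5, 1) → (4, 1)
T2 rotate counter-clockwise with cos θ = -12/13, sin θ = 5/13: (3, -2) → (-2, 3); (4, -5) → (-23/13, 80/13); (4, 1) → (-53/13, 8/13)
T3 scale by (1, -2): (-2, 3) → (-2, -6); (-23/13, 80/13) → (-23/13, -160/13); (-53/13, 8/13) → (-53/13, -16/13)
T4 translate by (1, -3): (-2, -6) → (-1, -9); (-23/13, -160/13) → (-10/13, -199/13); (-53/13, -16/13) → (-40/13, -55/13)
T5 rotate counter-clockwise with cos θ = 7/25, sin θ = 24/25: (-1, -9) → (209/25, -87/25); (-10/13, -199/13) → (362/25, -1633/325); (-40/13, -55/13) → (16/5, -269/65)
T6 translate by (4, -4): (209/25, -87/25) → (309/25, -187/25); (362/25, -1633/325) → (462/25, -2933/325); (16/5, -269/65) → (36/5, -529/65)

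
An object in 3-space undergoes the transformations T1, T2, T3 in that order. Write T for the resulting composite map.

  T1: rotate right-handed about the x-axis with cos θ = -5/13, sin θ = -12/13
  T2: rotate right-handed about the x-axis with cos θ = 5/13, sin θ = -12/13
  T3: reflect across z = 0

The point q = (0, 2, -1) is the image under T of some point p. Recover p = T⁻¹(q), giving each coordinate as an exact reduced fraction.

p = (0, -2, -1)

T1 = [1 0 0 0; 0 -5/13 12/13 0; 0 -12/13 -5/13 0; 0 0 0 1]
T2·T1 = [1 0 0 0; 0 -1 0 0; 0 0 -1 0; 0 0 0 1]
T3·…·T1 = [1 0 0 0; 0 -1 0 0; 0 0 1 0; 0 0 0 1]
det M = -1; M⁻¹ = [1 0 0 0; 0 -1 0 0; 0 0 1 0; 0 0 0 1]
M⁻¹ · (0, 2, -1)ᵀ = (0, -2, -1)ᵀ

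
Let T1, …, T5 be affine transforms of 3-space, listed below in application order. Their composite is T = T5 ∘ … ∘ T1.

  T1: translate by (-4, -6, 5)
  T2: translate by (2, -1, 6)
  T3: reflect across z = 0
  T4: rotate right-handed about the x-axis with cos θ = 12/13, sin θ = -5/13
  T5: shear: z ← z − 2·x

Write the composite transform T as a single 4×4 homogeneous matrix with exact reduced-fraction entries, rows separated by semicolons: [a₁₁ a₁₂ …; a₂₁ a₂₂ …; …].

T = [1 0 0 -2; 0 12/13 -5/13 -139/13; -2 -5/13 -12/13 -45/13; 0 0 0 1]

T1 = [1 0 0 -4; 0 1 0 -6; 0 0 1 5; 0 0 0 1]
T2·T1 = [1 0 0 -2; 0 1 0 -7; 0 0 1 11; 0 0 0 1]
T3·…·T1 = [1 0 0 -2; 0 1 0 -7; 0 0 -1 -11; 0 0 0 1]
T4·…·T1 = [1 0 0 -2; 0 12/13 -5/13 -139/13; 0 -5/13 -12/13 -97/13; 0 0 0 1]
T5·…·T1 = [1 0 0 -2; 0 12/13 -5/13 -139/13; -2 -5/13 -12/13 -45/13; 0 0 0 1]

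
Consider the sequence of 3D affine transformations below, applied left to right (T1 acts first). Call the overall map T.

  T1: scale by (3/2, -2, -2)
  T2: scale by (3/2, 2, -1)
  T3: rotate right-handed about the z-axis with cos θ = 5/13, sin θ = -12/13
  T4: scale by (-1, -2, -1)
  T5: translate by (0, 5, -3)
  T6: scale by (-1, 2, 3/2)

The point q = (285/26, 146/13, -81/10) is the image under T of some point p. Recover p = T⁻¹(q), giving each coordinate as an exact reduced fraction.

p = (2, -5/2, 6/5)

T1 = [3/2 0 0 0; 0 -2 0 0; 0 0 -2 0; 0 0 0 1]
T2·T1 = [9/4 0 0 0; 0 -4 0 0; 0 0 2 0; 0 0 0 1]
T3·…·T1 = [45/52 -48/13 0 0; -27/13 -20/13 0 0; 0 0 2 0; 0 0 0 1]
T4·…·T1 = [-45/52 48/13 0 0; 54/13 40/13 0 0; 0 0 -2 0; 0 0 0 1]
T5·…·T1 = [-45/52 48/13 0 0; 54/13 40/13 0 5; 0 0 -2 -3; 0 0 0 1]
T6·…·T1 = [45/52 -48/13 0 0; 108/13 80/13 0 10; 0 0 -3 -9/2; 0 0 0 1]
det M = -108; M⁻¹ = [20/117 4/39 0 -40/39; -3/13 5/208 0 -25/104; 0 0 -1/3 -3/2; 0 0 0 1]
M⁻¹ · (285/26, 146/13, -81/10)ᵀ = (2, -5/2, 6/5)ᵀ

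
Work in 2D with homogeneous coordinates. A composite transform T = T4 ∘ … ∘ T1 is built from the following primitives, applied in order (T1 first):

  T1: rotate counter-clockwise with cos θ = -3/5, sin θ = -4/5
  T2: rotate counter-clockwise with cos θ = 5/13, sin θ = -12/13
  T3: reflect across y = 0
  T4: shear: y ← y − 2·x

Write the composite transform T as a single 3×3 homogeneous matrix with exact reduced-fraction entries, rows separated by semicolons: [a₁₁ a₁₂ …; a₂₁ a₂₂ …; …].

T = [-63/65 -16/65 0; 22/13 19/13 0; 0 0 1]

T1 = [-3/5 4/5 0; -4/5 -3/5 0; 0 0 1]
T2·T1 = [-63/65 -16/65 0; 16/65 -63/65 0; 0 0 1]
T3·…·T1 = [-63/65 -16/65 0; -16/65 63/65 0; 0 0 1]
T4·…·T1 = [-63/65 -16/65 0; 22/13 19/13 0; 0 0 1]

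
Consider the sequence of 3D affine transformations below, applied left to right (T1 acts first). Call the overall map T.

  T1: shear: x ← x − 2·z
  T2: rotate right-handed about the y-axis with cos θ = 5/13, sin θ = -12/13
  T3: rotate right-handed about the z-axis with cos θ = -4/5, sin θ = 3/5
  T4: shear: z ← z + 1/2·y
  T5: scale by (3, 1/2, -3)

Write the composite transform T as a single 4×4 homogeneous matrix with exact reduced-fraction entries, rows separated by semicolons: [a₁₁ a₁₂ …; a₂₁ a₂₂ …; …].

T1 = [1 0 -2 0; 0 1 0 0; 0 0 1 0; 0 0 0 1]
T2·T1 = [5/13 0 -22/13 0; 0 1 0 0; 12/13 0 -19/13 0; 0 0 0 1]
T3·…·T1 = [-4/13 -3/5 88/65 0; 3/13 -4/5 -66/65 0; 12/13 0 -19/13 0; 0 0 0 1]
T4·…·T1 = [-4/13 -3/5 88/65 0; 3/13 -4/5 -66/65 0; 27/26 -2/5 -128/65 0; 0 0 0 1]
T5·…·T1 = [-12/13 -9/5 264/65 0; 3/26 -2/5 -33/65 0; -81/26 6/5 384/65 0; 0 0 0 1]

T = [-12/13 -9/5 264/65 0; 3/26 -2/5 -33/65 0; -81/26 6/5 384/65 0; 0 0 0 1]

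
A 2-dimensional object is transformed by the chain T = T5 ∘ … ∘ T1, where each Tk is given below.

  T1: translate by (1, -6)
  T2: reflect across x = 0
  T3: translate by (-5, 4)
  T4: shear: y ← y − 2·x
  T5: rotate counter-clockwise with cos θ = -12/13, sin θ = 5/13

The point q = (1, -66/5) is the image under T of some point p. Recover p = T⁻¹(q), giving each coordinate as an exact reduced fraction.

p = (0, 9/5)

T1 = [1 0 1; 0 1 -6; 0 0 1]
T2·T1 = [-1 0 -1; 0 1 -6; 0 0 1]
T3·…·T1 = [-1 0 -6; 0 1 -2; 0 0 1]
T4·…·T1 = [-1 0 -6; 2 1 10; 0 0 1]
T5·…·T1 = [2/13 -5/13 22/13; -29/13 -12/13 -150/13; 0 0 1]
det M = -1; M⁻¹ = [12/13 -5/13 -6; -29/13 -2/13 2; 0 0 1]
M⁻¹ · (1, -66/5)ᵀ = (0, 9/5)ᵀ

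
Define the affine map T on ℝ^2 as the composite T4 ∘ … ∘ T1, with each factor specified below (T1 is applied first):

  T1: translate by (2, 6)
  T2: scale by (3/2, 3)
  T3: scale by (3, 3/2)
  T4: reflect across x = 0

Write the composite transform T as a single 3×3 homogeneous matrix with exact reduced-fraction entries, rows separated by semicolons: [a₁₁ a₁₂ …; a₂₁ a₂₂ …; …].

T1 = [1 0 2; 0 1 6; 0 0 1]
T2·T1 = [3/2 0 3; 0 3 18; 0 0 1]
T3·…·T1 = [9/2 0 9; 0 9/2 27; 0 0 1]
T4·…·T1 = [-9/2 0 -9; 0 9/2 27; 0 0 1]

T = [-9/2 0 -9; 0 9/2 27; 0 0 1]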